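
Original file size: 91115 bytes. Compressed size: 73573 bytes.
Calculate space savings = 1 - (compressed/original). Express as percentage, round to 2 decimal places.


ratio = compressed/original = 73573/91115 = 0.807474
savings = 1 - ratio = 1 - 0.807474 = 0.192526
as a percentage: 0.192526 * 100 = 19.25%

Space savings = 1 - 73573/91115 = 19.25%


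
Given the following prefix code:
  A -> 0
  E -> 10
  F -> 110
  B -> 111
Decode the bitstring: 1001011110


Decoding step by step:
Bits 10 -> E
Bits 0 -> A
Bits 10 -> E
Bits 111 -> B
Bits 10 -> E


Decoded message: EAEBE


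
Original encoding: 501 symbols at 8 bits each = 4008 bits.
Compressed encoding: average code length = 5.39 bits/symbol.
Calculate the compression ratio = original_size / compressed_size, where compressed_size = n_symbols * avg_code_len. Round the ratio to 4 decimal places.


original_size = n_symbols * orig_bits = 501 * 8 = 4008 bits
compressed_size = n_symbols * avg_code_len = 501 * 5.39 = 2700.39 bits
ratio = original_size / compressed_size = 4008 / 2700.39 = 1.4842

Compression ratio = 1.4842


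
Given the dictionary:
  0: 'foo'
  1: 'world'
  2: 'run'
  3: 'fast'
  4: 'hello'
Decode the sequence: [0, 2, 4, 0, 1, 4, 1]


Look up each index in the dictionary:
  0 -> 'foo'
  2 -> 'run'
  4 -> 'hello'
  0 -> 'foo'
  1 -> 'world'
  4 -> 'hello'
  1 -> 'world'

Decoded: "foo run hello foo world hello world"


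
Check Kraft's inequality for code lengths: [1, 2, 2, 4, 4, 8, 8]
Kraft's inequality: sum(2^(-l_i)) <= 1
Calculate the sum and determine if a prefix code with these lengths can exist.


Sum = 2^(-1) + 2^(-2) + 2^(-2) + 2^(-4) + 2^(-4) + 2^(-8) + 2^(-8)
    = 0.5 + 0.25 + 0.25 + 0.0625 + 0.0625 + 0.00390625 + 0.00390625
    = 290/256 = 1.1328125
Since 1.1328125 > 1, Kraft's inequality is NOT satisfied.
A prefix code with these lengths CANNOT exist.

Kraft sum = 1.1328125. Not satisfied.


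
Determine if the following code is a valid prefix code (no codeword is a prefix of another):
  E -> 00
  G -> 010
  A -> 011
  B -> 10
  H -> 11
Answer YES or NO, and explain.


Checking each pair (does one codeword prefix another?):
  E='00' vs G='010': no prefix
  E='00' vs A='011': no prefix
  E='00' vs B='10': no prefix
  E='00' vs H='11': no prefix
  G='010' vs E='00': no prefix
  G='010' vs A='011': no prefix
  G='010' vs B='10': no prefix
  G='010' vs H='11': no prefix
  A='011' vs E='00': no prefix
  A='011' vs G='010': no prefix
  A='011' vs B='10': no prefix
  A='011' vs H='11': no prefix
  B='10' vs E='00': no prefix
  B='10' vs G='010': no prefix
  B='10' vs A='011': no prefix
  B='10' vs H='11': no prefix
  H='11' vs E='00': no prefix
  H='11' vs G='010': no prefix
  H='11' vs A='011': no prefix
  H='11' vs B='10': no prefix
No violation found over all pairs.

YES -- this is a valid prefix code. No codeword is a prefix of any other codeword.


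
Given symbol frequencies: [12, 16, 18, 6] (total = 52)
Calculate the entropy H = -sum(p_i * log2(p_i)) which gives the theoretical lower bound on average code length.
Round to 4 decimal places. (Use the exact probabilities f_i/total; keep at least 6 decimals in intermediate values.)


Per-symbol terms -p_i * log2(p_i) with p_i = f_i/52:
  p = 12/52 = 0.230769: log2(p) = -2.115477, -p*log2(p) = 0.488187
  p = 16/52 = 0.307692: log2(p) = -1.700440, -p*log2(p) = 0.523212
  p = 18/52 = 0.346154: log2(p) = -1.530515, -p*log2(p) = 0.529794
  p = 6/52 = 0.115385: log2(p) = -3.115477, -p*log2(p) = 0.359478
H = 0.488187 + 0.523212 + 0.529794 + 0.359478 = 1.900671

H = 1.9007 bits/symbol


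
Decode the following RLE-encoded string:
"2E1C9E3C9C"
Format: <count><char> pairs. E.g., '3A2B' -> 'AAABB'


Expanding each <count><char> pair:
  2E -> 'EE'
  1C -> 'C'
  9E -> 'EEEEEEEEE'
  3C -> 'CCC'
  9C -> 'CCCCCCCCC'

Decoded = EECEEEEEEEEECCCCCCCCCCCC


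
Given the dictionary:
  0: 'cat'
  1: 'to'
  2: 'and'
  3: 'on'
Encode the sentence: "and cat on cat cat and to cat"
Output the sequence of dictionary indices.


Look up each word in the dictionary:
  'and' -> 2
  'cat' -> 0
  'on' -> 3
  'cat' -> 0
  'cat' -> 0
  'and' -> 2
  'to' -> 1
  'cat' -> 0

Encoded: [2, 0, 3, 0, 0, 2, 1, 0]


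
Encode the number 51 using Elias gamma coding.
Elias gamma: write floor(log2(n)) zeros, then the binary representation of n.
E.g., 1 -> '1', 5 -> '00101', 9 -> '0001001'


num_bits = floor(log2(51)) + 1 = 6
leading_zeros = num_bits - 1 = 5
binary(51) = 110011

Elias gamma(51) = '00000' + '110011' = 00000110011 (11 bits)


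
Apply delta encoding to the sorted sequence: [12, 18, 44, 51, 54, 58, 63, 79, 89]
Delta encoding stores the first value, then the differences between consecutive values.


First value: 12
Deltas:
  18 - 12 = 6
  44 - 18 = 26
  51 - 44 = 7
  54 - 51 = 3
  58 - 54 = 4
  63 - 58 = 5
  79 - 63 = 16
  89 - 79 = 10


Delta encoded: [12, 6, 26, 7, 3, 4, 5, 16, 10]


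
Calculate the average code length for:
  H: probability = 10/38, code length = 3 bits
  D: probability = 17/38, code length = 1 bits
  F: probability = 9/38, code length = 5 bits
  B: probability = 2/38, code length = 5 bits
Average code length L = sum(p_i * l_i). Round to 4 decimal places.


Weighted contributions p_i * l_i:
  H: (10/38) * 3 = 30/38
  D: (17/38) * 1 = 17/38
  F: (9/38) * 5 = 45/38
  B: (2/38) * 5 = 10/38
Sum = (30 + 17 + 45 + 10)/38 = 102/38

L = 102/38 = 2.6842 bits/symbol


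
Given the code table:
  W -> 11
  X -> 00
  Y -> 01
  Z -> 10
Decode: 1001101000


Decoding:
10 -> Z
01 -> Y
10 -> Z
10 -> Z
00 -> X


Result: ZYZZX


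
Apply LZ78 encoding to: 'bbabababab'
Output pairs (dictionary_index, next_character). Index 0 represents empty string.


LZ78 encoding steps:
Dictionary: {0: ''}
Step 1: w='' (idx 0), next='b' -> output (0, 'b'), add 'b' as idx 1
Step 2: w='b' (idx 1), next='a' -> output (1, 'a'), add 'ba' as idx 2
Step 3: w='ba' (idx 2), next='b' -> output (2, 'b'), add 'bab' as idx 3
Step 4: w='' (idx 0), next='a' -> output (0, 'a'), add 'a' as idx 4
Step 5: w='bab' (idx 3), end of input -> output (3, '')


Encoded: [(0, 'b'), (1, 'a'), (2, 'b'), (0, 'a'), (3, '')]


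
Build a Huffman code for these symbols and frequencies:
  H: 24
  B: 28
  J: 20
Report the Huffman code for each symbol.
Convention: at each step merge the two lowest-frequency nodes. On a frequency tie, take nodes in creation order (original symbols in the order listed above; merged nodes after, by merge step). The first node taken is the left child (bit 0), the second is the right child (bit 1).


Huffman tree construction:
Step 1: Merge J(20) + H(24) = 44
Step 2: Merge B(28) + (J+H)(44) = 72
Read each symbol's code off the tree from the root (left child = 0, right child = 1).

Codes:
  H: 11 (length 2)
  B: 0 (length 1)
  J: 10 (length 2)
Average code length: 116/72 = 1.6111 bits/symbol


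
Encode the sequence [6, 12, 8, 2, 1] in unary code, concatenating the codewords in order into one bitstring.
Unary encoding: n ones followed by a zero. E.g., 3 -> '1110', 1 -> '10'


Encode each number as n ones followed by a terminating 0:
  6 -> 1111110 (7 bits)
  12 -> 1111111111110 (13 bits)
  8 -> 111111110 (9 bits)
  2 -> 110 (3 bits)
  1 -> 10 (2 bits)
Total length = 7 + 13 + 9 + 3 + 2 = 34 bits.

Unary([6, 12, 8, 2, 1]) = 1111110111111111111011111111011010 (34 bits)


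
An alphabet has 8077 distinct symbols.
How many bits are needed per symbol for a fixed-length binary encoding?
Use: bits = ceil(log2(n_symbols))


log2(8077) = 12.9796
Bracket: 2^12 = 4096 < 8077 <= 2^13 = 8192
So ceil(log2(8077)) = 13

bits = ceil(log2(8077)) = ceil(12.9796) = 13 bits


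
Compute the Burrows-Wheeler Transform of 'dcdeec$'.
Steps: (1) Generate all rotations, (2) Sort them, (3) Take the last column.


Rotations (sorted):
  0: $dcdeec -> last char: c
  1: c$dcdee -> last char: e
  2: cdeec$d -> last char: d
  3: dcdeec$ -> last char: $
  4: deec$dc -> last char: c
  5: ec$dcde -> last char: e
  6: eec$dcd -> last char: d


BWT = ced$ced


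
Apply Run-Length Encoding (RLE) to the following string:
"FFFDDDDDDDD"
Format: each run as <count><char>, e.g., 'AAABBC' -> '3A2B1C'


Scanning runs left to right:
  i=0: run of 'F' x 3 -> '3F'
  i=3: run of 'D' x 8 -> '8D'

RLE = 3F8D


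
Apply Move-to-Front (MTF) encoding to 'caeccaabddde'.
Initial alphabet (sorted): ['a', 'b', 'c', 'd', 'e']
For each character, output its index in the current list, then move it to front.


MTF encoding:
'c': index 2 in ['a', 'b', 'c', 'd', 'e'] -> ['c', 'a', 'b', 'd', 'e']
'a': index 1 in ['c', 'a', 'b', 'd', 'e'] -> ['a', 'c', 'b', 'd', 'e']
'e': index 4 in ['a', 'c', 'b', 'd', 'e'] -> ['e', 'a', 'c', 'b', 'd']
'c': index 2 in ['e', 'a', 'c', 'b', 'd'] -> ['c', 'e', 'a', 'b', 'd']
'c': index 0 in ['c', 'e', 'a', 'b', 'd'] -> ['c', 'e', 'a', 'b', 'd']
'a': index 2 in ['c', 'e', 'a', 'b', 'd'] -> ['a', 'c', 'e', 'b', 'd']
'a': index 0 in ['a', 'c', 'e', 'b', 'd'] -> ['a', 'c', 'e', 'b', 'd']
'b': index 3 in ['a', 'c', 'e', 'b', 'd'] -> ['b', 'a', 'c', 'e', 'd']
'd': index 4 in ['b', 'a', 'c', 'e', 'd'] -> ['d', 'b', 'a', 'c', 'e']
'd': index 0 in ['d', 'b', 'a', 'c', 'e'] -> ['d', 'b', 'a', 'c', 'e']
'd': index 0 in ['d', 'b', 'a', 'c', 'e'] -> ['d', 'b', 'a', 'c', 'e']
'e': index 4 in ['d', 'b', 'a', 'c', 'e'] -> ['e', 'd', 'b', 'a', 'c']


Output: [2, 1, 4, 2, 0, 2, 0, 3, 4, 0, 0, 4]


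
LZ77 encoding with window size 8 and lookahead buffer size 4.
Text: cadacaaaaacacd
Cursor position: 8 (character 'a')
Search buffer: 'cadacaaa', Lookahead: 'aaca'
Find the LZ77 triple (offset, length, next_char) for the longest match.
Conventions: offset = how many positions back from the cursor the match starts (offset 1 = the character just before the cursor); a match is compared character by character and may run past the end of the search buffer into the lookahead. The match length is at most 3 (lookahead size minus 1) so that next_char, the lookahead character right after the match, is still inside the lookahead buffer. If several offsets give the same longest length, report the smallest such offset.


Try each offset into the search buffer:
  offset=1 (pos 7, char 'a'): match length 2
  offset=2 (pos 6, char 'a'): match length 2
  offset=3 (pos 5, char 'a'): match length 2
  offset=4 (pos 4, char 'c'): match length 0
  offset=5 (pos 3, char 'a'): match length 1
  offset=6 (pos 2, char 'd'): match length 0
  offset=7 (pos 1, char 'a'): match length 1
  offset=8 (pos 0, char 'c'): match length 0
Longest match has length 2, found at offsets 1, 2, 3; take the smallest, offset 1.
next_char = character at position 8 + 2 = 10 -> 'c'

Best match: offset=1, length=2 (matching 'aa' starting at position 7)
LZ77 triple: (1, 2, 'c')


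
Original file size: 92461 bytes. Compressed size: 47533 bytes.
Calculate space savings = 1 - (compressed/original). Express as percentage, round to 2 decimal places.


ratio = compressed/original = 47533/92461 = 0.514087
savings = 1 - ratio = 1 - 0.514087 = 0.485913
as a percentage: 0.485913 * 100 = 48.59%

Space savings = 1 - 47533/92461 = 48.59%


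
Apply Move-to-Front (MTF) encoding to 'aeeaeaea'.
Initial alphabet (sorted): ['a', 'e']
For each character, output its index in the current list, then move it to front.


MTF encoding:
'a': index 0 in ['a', 'e'] -> ['a', 'e']
'e': index 1 in ['a', 'e'] -> ['e', 'a']
'e': index 0 in ['e', 'a'] -> ['e', 'a']
'a': index 1 in ['e', 'a'] -> ['a', 'e']
'e': index 1 in ['a', 'e'] -> ['e', 'a']
'a': index 1 in ['e', 'a'] -> ['a', 'e']
'e': index 1 in ['a', 'e'] -> ['e', 'a']
'a': index 1 in ['e', 'a'] -> ['a', 'e']


Output: [0, 1, 0, 1, 1, 1, 1, 1]


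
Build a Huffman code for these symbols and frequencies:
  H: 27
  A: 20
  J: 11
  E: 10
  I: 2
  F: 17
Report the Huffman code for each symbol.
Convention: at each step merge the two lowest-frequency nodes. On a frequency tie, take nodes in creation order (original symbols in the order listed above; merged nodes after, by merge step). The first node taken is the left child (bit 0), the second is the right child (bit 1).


Huffman tree construction:
Step 1: Merge I(2) + E(10) = 12
Step 2: Merge J(11) + (I+E)(12) = 23
Step 3: Merge F(17) + A(20) = 37
Step 4: Merge (J+(I+E))(23) + H(27) = 50
Step 5: Merge (F+A)(37) + ((J+(I+E))+H)(50) = 87
Read each symbol's code off the tree from the root (left child = 0, right child = 1).

Codes:
  H: 11 (length 2)
  A: 01 (length 2)
  J: 100 (length 3)
  E: 1011 (length 4)
  I: 1010 (length 4)
  F: 00 (length 2)
Average code length: 209/87 = 2.4023 bits/symbol


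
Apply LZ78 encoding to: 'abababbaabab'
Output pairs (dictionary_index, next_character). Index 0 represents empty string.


LZ78 encoding steps:
Dictionary: {0: ''}
Step 1: w='' (idx 0), next='a' -> output (0, 'a'), add 'a' as idx 1
Step 2: w='' (idx 0), next='b' -> output (0, 'b'), add 'b' as idx 2
Step 3: w='a' (idx 1), next='b' -> output (1, 'b'), add 'ab' as idx 3
Step 4: w='ab' (idx 3), next='b' -> output (3, 'b'), add 'abb' as idx 4
Step 5: w='a' (idx 1), next='a' -> output (1, 'a'), add 'aa' as idx 5
Step 6: w='b' (idx 2), next='a' -> output (2, 'a'), add 'ba' as idx 6
Step 7: w='b' (idx 2), end of input -> output (2, '')


Encoded: [(0, 'a'), (0, 'b'), (1, 'b'), (3, 'b'), (1, 'a'), (2, 'a'), (2, '')]


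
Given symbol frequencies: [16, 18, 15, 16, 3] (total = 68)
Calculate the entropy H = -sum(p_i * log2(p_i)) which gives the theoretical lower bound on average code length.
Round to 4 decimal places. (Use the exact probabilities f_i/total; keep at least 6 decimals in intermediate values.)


Per-symbol terms -p_i * log2(p_i) with p_i = f_i/68:
  p = 16/68 = 0.235294: log2(p) = -2.087463, -p*log2(p) = 0.491168
  p = 18/68 = 0.264706: log2(p) = -1.917538, -p*log2(p) = 0.507584
  p = 15/68 = 0.220588: log2(p) = -2.180572, -p*log2(p) = 0.481009
  p = 16/68 = 0.235294: log2(p) = -2.087463, -p*log2(p) = 0.491168
  p = 3/68 = 0.044118: log2(p) = -4.502500, -p*log2(p) = 0.198640
H = 0.491168 + 0.507584 + 0.481009 + 0.491168 + 0.198640 = 2.169569

H = 2.1696 bits/symbol


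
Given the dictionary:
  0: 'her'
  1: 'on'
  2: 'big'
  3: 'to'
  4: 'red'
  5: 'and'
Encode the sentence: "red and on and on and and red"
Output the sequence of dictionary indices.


Look up each word in the dictionary:
  'red' -> 4
  'and' -> 5
  'on' -> 1
  'and' -> 5
  'on' -> 1
  'and' -> 5
  'and' -> 5
  'red' -> 4

Encoded: [4, 5, 1, 5, 1, 5, 5, 4]


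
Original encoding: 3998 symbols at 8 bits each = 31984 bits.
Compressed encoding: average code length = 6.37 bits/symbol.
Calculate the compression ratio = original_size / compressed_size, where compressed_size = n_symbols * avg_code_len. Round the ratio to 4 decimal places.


original_size = n_symbols * orig_bits = 3998 * 8 = 31984 bits
compressed_size = n_symbols * avg_code_len = 3998 * 6.37 = 25467.26 bits
ratio = original_size / compressed_size = 31984 / 25467.26 = 1.2559

Compression ratio = 1.2559


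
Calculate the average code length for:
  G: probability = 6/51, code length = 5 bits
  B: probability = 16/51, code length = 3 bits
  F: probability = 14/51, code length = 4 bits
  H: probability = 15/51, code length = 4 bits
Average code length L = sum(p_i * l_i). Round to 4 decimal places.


Weighted contributions p_i * l_i:
  G: (6/51) * 5 = 30/51
  B: (16/51) * 3 = 48/51
  F: (14/51) * 4 = 56/51
  H: (15/51) * 4 = 60/51
Sum = (30 + 48 + 56 + 60)/51 = 194/51

L = 194/51 = 3.8039 bits/symbol


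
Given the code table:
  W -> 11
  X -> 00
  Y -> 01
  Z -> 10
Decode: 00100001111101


Decoding:
00 -> X
10 -> Z
00 -> X
01 -> Y
11 -> W
11 -> W
01 -> Y


Result: XZXYWWY


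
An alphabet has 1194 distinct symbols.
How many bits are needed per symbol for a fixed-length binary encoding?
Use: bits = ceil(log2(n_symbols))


log2(1194) = 10.2216
Bracket: 2^10 = 1024 < 1194 <= 2^11 = 2048
So ceil(log2(1194)) = 11

bits = ceil(log2(1194)) = ceil(10.2216) = 11 bits


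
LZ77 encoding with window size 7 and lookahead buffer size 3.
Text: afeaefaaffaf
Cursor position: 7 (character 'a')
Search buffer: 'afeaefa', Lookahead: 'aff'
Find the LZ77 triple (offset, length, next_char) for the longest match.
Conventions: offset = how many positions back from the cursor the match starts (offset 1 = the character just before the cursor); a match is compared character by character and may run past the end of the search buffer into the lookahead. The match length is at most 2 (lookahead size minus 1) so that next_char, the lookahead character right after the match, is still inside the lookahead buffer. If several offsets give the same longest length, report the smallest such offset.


Try each offset into the search buffer:
  offset=1 (pos 6, char 'a'): match length 1
  offset=2 (pos 5, char 'f'): match length 0
  offset=3 (pos 4, char 'e'): match length 0
  offset=4 (pos 3, char 'a'): match length 1
  offset=5 (pos 2, char 'e'): match length 0
  offset=6 (pos 1, char 'f'): match length 0
  offset=7 (pos 0, char 'a'): match length 2
Longest match has length 2 at offset 7.
next_char = character at position 7 + 2 = 9 -> 'f'

Best match: offset=7, length=2 (matching 'af' starting at position 0)
LZ77 triple: (7, 2, 'f')


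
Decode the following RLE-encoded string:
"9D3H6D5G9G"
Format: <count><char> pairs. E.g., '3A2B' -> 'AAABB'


Expanding each <count><char> pair:
  9D -> 'DDDDDDDDD'
  3H -> 'HHH'
  6D -> 'DDDDDD'
  5G -> 'GGGGG'
  9G -> 'GGGGGGGGG'

Decoded = DDDDDDDDDHHHDDDDDDGGGGGGGGGGGGGG


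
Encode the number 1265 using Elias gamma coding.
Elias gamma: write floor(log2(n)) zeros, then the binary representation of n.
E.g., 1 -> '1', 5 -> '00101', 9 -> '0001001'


num_bits = floor(log2(1265)) + 1 = 11
leading_zeros = num_bits - 1 = 10
binary(1265) = 10011110001

Elias gamma(1265) = '0000000000' + '10011110001' = 000000000010011110001 (21 bits)


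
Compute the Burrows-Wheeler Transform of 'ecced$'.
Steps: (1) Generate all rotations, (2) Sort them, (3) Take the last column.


Rotations (sorted):
  0: $ecced -> last char: d
  1: cced$e -> last char: e
  2: ced$ec -> last char: c
  3: d$ecce -> last char: e
  4: ecced$ -> last char: $
  5: ed$ecc -> last char: c


BWT = dece$c


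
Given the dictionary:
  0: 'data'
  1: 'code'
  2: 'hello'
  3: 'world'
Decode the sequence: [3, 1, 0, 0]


Look up each index in the dictionary:
  3 -> 'world'
  1 -> 'code'
  0 -> 'data'
  0 -> 'data'

Decoded: "world code data data"


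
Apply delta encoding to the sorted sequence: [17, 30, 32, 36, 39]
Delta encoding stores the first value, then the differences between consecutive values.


First value: 17
Deltas:
  30 - 17 = 13
  32 - 30 = 2
  36 - 32 = 4
  39 - 36 = 3


Delta encoded: [17, 13, 2, 4, 3]


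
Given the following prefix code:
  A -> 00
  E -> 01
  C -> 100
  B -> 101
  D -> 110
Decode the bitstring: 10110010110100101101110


Decoding step by step:
Bits 101 -> B
Bits 100 -> C
Bits 101 -> B
Bits 101 -> B
Bits 00 -> A
Bits 101 -> B
Bits 101 -> B
Bits 110 -> D


Decoded message: BCBBABBD


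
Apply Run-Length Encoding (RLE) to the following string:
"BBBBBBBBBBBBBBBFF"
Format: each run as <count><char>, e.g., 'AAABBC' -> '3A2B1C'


Scanning runs left to right:
  i=0: run of 'B' x 15 -> '15B'
  i=15: run of 'F' x 2 -> '2F'

RLE = 15B2F


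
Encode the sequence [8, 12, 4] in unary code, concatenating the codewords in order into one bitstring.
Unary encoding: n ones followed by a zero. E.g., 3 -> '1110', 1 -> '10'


Encode each number as n ones followed by a terminating 0:
  8 -> 111111110 (9 bits)
  12 -> 1111111111110 (13 bits)
  4 -> 11110 (5 bits)
Total length = 9 + 13 + 5 = 27 bits.

Unary([8, 12, 4]) = 111111110111111111111011110 (27 bits)


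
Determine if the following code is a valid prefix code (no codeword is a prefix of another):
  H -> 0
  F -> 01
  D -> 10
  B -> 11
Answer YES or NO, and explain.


Checking each pair (does one codeword prefix another?):
  H='0' vs F='01': prefix -- VIOLATION

NO -- this is NOT a valid prefix code. H (0) is a prefix of F (01).


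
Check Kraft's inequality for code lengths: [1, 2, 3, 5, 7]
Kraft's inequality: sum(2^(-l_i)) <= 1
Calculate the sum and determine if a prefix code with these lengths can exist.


Sum = 2^(-1) + 2^(-2) + 2^(-3) + 2^(-5) + 2^(-7)
    = 0.5 + 0.25 + 0.125 + 0.03125 + 0.0078125
    = 117/128 = 0.9140625
Since 0.9140625 <= 1, Kraft's inequality IS satisfied.
A prefix code with these lengths CAN exist.

Kraft sum = 0.9140625. Satisfied.


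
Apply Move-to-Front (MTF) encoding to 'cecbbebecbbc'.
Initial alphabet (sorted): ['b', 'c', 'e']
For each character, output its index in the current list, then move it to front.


MTF encoding:
'c': index 1 in ['b', 'c', 'e'] -> ['c', 'b', 'e']
'e': index 2 in ['c', 'b', 'e'] -> ['e', 'c', 'b']
'c': index 1 in ['e', 'c', 'b'] -> ['c', 'e', 'b']
'b': index 2 in ['c', 'e', 'b'] -> ['b', 'c', 'e']
'b': index 0 in ['b', 'c', 'e'] -> ['b', 'c', 'e']
'e': index 2 in ['b', 'c', 'e'] -> ['e', 'b', 'c']
'b': index 1 in ['e', 'b', 'c'] -> ['b', 'e', 'c']
'e': index 1 in ['b', 'e', 'c'] -> ['e', 'b', 'c']
'c': index 2 in ['e', 'b', 'c'] -> ['c', 'e', 'b']
'b': index 2 in ['c', 'e', 'b'] -> ['b', 'c', 'e']
'b': index 0 in ['b', 'c', 'e'] -> ['b', 'c', 'e']
'c': index 1 in ['b', 'c', 'e'] -> ['c', 'b', 'e']


Output: [1, 2, 1, 2, 0, 2, 1, 1, 2, 2, 0, 1]


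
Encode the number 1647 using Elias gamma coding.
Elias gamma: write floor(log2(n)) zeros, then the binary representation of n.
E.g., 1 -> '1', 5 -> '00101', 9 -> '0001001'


num_bits = floor(log2(1647)) + 1 = 11
leading_zeros = num_bits - 1 = 10
binary(1647) = 11001101111

Elias gamma(1647) = '0000000000' + '11001101111' = 000000000011001101111 (21 bits)


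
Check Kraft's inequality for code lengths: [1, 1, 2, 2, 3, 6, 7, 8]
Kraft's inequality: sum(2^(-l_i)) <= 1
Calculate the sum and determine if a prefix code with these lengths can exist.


Sum = 2^(-1) + 2^(-1) + 2^(-2) + 2^(-2) + 2^(-3) + 2^(-6) + 2^(-7) + 2^(-8)
    = 0.5 + 0.5 + 0.25 + 0.25 + 0.125 + 0.015625 + 0.0078125 + 0.00390625
    = 423/256 = 1.65234375
Since 1.65234375 > 1, Kraft's inequality is NOT satisfied.
A prefix code with these lengths CANNOT exist.

Kraft sum = 1.65234375. Not satisfied.


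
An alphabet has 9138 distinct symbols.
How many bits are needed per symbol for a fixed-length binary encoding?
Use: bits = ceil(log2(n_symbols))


log2(9138) = 13.1577
Bracket: 2^13 = 8192 < 9138 <= 2^14 = 16384
So ceil(log2(9138)) = 14

bits = ceil(log2(9138)) = ceil(13.1577) = 14 bits


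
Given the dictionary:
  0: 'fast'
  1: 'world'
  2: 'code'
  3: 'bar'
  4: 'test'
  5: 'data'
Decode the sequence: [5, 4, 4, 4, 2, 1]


Look up each index in the dictionary:
  5 -> 'data'
  4 -> 'test'
  4 -> 'test'
  4 -> 'test'
  2 -> 'code'
  1 -> 'world'

Decoded: "data test test test code world"


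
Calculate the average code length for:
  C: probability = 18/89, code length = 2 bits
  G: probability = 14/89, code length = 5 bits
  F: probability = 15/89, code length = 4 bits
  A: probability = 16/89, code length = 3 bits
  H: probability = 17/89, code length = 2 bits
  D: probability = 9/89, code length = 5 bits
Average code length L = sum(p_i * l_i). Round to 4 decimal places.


Weighted contributions p_i * l_i:
  C: (18/89) * 2 = 36/89
  G: (14/89) * 5 = 70/89
  F: (15/89) * 4 = 60/89
  A: (16/89) * 3 = 48/89
  H: (17/89) * 2 = 34/89
  D: (9/89) * 5 = 45/89
Sum = (36 + 70 + 60 + 48 + 34 + 45)/89 = 293/89

L = 293/89 = 3.2921 bits/symbol


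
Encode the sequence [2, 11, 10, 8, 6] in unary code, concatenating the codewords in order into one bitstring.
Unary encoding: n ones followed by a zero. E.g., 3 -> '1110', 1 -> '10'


Encode each number as n ones followed by a terminating 0:
  2 -> 110 (3 bits)
  11 -> 111111111110 (12 bits)
  10 -> 11111111110 (11 bits)
  8 -> 111111110 (9 bits)
  6 -> 1111110 (7 bits)
Total length = 3 + 12 + 11 + 9 + 7 = 42 bits.

Unary([2, 11, 10, 8, 6]) = 110111111111110111111111101111111101111110 (42 bits)


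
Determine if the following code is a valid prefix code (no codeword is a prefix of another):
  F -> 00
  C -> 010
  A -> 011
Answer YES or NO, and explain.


Checking each pair (does one codeword prefix another?):
  F='00' vs C='010': no prefix
  F='00' vs A='011': no prefix
  C='010' vs F='00': no prefix
  C='010' vs A='011': no prefix
  A='011' vs F='00': no prefix
  A='011' vs C='010': no prefix
No violation found over all pairs.

YES -- this is a valid prefix code. No codeword is a prefix of any other codeword.


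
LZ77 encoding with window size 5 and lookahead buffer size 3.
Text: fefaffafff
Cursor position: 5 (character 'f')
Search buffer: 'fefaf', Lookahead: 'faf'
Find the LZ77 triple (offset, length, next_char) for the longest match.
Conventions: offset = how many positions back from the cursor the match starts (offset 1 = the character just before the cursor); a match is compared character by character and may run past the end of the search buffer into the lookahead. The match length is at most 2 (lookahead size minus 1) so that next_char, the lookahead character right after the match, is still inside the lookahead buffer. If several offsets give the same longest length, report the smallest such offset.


Try each offset into the search buffer:
  offset=1 (pos 4, char 'f'): match length 1
  offset=2 (pos 3, char 'a'): match length 0
  offset=3 (pos 2, char 'f'): match length 2
  offset=4 (pos 1, char 'e'): match length 0
  offset=5 (pos 0, char 'f'): match length 1
Longest match has length 2 at offset 3.
next_char = character at position 5 + 2 = 7 -> 'f'

Best match: offset=3, length=2 (matching 'fa' starting at position 2)
LZ77 triple: (3, 2, 'f')


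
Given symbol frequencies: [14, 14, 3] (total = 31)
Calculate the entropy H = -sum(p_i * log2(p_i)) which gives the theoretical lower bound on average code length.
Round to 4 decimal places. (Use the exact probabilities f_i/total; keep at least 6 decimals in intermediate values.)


Per-symbol terms -p_i * log2(p_i) with p_i = f_i/31:
  p = 14/31 = 0.451613: log2(p) = -1.146841, -p*log2(p) = 0.517928
  p = 14/31 = 0.451613: log2(p) = -1.146841, -p*log2(p) = 0.517928
  p = 3/31 = 0.096774: log2(p) = -3.369234, -p*log2(p) = 0.326055
H = 0.517928 + 0.517928 + 0.326055 = 1.361911

H = 1.3619 bits/symbol


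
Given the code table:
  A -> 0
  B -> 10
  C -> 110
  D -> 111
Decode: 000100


Decoding:
0 -> A
0 -> A
0 -> A
10 -> B
0 -> A


Result: AAABA


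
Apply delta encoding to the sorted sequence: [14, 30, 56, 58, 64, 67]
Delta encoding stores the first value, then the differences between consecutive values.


First value: 14
Deltas:
  30 - 14 = 16
  56 - 30 = 26
  58 - 56 = 2
  64 - 58 = 6
  67 - 64 = 3


Delta encoded: [14, 16, 26, 2, 6, 3]


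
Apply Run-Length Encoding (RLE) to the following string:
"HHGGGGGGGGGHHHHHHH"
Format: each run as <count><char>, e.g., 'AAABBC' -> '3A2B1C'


Scanning runs left to right:
  i=0: run of 'H' x 2 -> '2H'
  i=2: run of 'G' x 9 -> '9G'
  i=11: run of 'H' x 7 -> '7H'

RLE = 2H9G7H


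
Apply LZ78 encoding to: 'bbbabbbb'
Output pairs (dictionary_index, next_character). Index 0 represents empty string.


LZ78 encoding steps:
Dictionary: {0: ''}
Step 1: w='' (idx 0), next='b' -> output (0, 'b'), add 'b' as idx 1
Step 2: w='b' (idx 1), next='b' -> output (1, 'b'), add 'bb' as idx 2
Step 3: w='' (idx 0), next='a' -> output (0, 'a'), add 'a' as idx 3
Step 4: w='bb' (idx 2), next='b' -> output (2, 'b'), add 'bbb' as idx 4
Step 5: w='b' (idx 1), end of input -> output (1, '')


Encoded: [(0, 'b'), (1, 'b'), (0, 'a'), (2, 'b'), (1, '')]


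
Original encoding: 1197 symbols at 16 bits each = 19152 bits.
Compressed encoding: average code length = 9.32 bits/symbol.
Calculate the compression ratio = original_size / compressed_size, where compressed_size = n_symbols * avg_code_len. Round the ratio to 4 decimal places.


original_size = n_symbols * orig_bits = 1197 * 16 = 19152 bits
compressed_size = n_symbols * avg_code_len = 1197 * 9.32 = 11156.04 bits
ratio = original_size / compressed_size = 19152 / 11156.04 = 1.7167

Compression ratio = 1.7167


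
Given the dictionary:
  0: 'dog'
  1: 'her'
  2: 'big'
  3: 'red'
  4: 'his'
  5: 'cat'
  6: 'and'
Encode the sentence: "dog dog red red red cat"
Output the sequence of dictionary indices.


Look up each word in the dictionary:
  'dog' -> 0
  'dog' -> 0
  'red' -> 3
  'red' -> 3
  'red' -> 3
  'cat' -> 5

Encoded: [0, 0, 3, 3, 3, 5]


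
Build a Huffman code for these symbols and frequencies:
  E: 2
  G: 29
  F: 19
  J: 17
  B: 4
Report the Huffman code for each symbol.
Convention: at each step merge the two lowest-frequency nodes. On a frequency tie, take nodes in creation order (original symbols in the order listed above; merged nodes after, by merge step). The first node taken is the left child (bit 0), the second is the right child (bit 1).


Huffman tree construction:
Step 1: Merge E(2) + B(4) = 6
Step 2: Merge (E+B)(6) + J(17) = 23
Step 3: Merge F(19) + ((E+B)+J)(23) = 42
Step 4: Merge G(29) + (F+((E+B)+J))(42) = 71
Read each symbol's code off the tree from the root (left child = 0, right child = 1).

Codes:
  E: 1100 (length 4)
  G: 0 (length 1)
  F: 10 (length 2)
  J: 111 (length 3)
  B: 1101 (length 4)
Average code length: 142/71 = 2.0000 bits/symbol


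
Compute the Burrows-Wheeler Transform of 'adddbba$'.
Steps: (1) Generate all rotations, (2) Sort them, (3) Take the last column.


Rotations (sorted):
  0: $adddbba -> last char: a
  1: a$adddbb -> last char: b
  2: adddbba$ -> last char: $
  3: ba$adddb -> last char: b
  4: bba$addd -> last char: d
  5: dbba$add -> last char: d
  6: ddbba$ad -> last char: d
  7: dddbba$a -> last char: a


BWT = ab$bddda


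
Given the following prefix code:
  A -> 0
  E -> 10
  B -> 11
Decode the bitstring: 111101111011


Decoding step by step:
Bits 11 -> B
Bits 11 -> B
Bits 0 -> A
Bits 11 -> B
Bits 11 -> B
Bits 0 -> A
Bits 11 -> B


Decoded message: BBABBAB


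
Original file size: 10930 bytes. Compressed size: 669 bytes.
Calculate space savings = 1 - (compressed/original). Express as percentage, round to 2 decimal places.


ratio = compressed/original = 669/10930 = 0.061208
savings = 1 - ratio = 1 - 0.061208 = 0.938792
as a percentage: 0.938792 * 100 = 93.88%

Space savings = 1 - 669/10930 = 93.88%


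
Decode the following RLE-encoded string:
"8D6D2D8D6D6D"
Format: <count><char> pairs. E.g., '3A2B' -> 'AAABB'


Expanding each <count><char> pair:
  8D -> 'DDDDDDDD'
  6D -> 'DDDDDD'
  2D -> 'DD'
  8D -> 'DDDDDDDD'
  6D -> 'DDDDDD'
  6D -> 'DDDDDD'

Decoded = DDDDDDDDDDDDDDDDDDDDDDDDDDDDDDDDDDDD


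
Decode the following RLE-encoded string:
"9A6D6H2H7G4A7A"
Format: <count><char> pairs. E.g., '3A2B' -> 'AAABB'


Expanding each <count><char> pair:
  9A -> 'AAAAAAAAA'
  6D -> 'DDDDDD'
  6H -> 'HHHHHH'
  2H -> 'HH'
  7G -> 'GGGGGGG'
  4A -> 'AAAA'
  7A -> 'AAAAAAA'

Decoded = AAAAAAAAADDDDDDHHHHHHHHGGGGGGGAAAAAAAAAAA


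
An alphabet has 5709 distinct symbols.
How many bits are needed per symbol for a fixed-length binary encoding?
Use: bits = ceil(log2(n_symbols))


log2(5709) = 12.479
Bracket: 2^12 = 4096 < 5709 <= 2^13 = 8192
So ceil(log2(5709)) = 13

bits = ceil(log2(5709)) = ceil(12.479) = 13 bits


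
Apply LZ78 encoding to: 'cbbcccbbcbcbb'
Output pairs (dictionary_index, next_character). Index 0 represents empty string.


LZ78 encoding steps:
Dictionary: {0: ''}
Step 1: w='' (idx 0), next='c' -> output (0, 'c'), add 'c' as idx 1
Step 2: w='' (idx 0), next='b' -> output (0, 'b'), add 'b' as idx 2
Step 3: w='b' (idx 2), next='c' -> output (2, 'c'), add 'bc' as idx 3
Step 4: w='c' (idx 1), next='c' -> output (1, 'c'), add 'cc' as idx 4
Step 5: w='b' (idx 2), next='b' -> output (2, 'b'), add 'bb' as idx 5
Step 6: w='c' (idx 1), next='b' -> output (1, 'b'), add 'cb' as idx 6
Step 7: w='cb' (idx 6), next='b' -> output (6, 'b'), add 'cbb' as idx 7


Encoded: [(0, 'c'), (0, 'b'), (2, 'c'), (1, 'c'), (2, 'b'), (1, 'b'), (6, 'b')]


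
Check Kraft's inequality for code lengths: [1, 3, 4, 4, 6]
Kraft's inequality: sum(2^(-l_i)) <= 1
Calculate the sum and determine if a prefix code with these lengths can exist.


Sum = 2^(-1) + 2^(-3) + 2^(-4) + 2^(-4) + 2^(-6)
    = 0.5 + 0.125 + 0.0625 + 0.0625 + 0.015625
    = 49/64 = 0.765625
Since 0.765625 <= 1, Kraft's inequality IS satisfied.
A prefix code with these lengths CAN exist.

Kraft sum = 0.765625. Satisfied.


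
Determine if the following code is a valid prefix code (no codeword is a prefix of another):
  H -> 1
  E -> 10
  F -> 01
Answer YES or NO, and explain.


Checking each pair (does one codeword prefix another?):
  H='1' vs E='10': prefix -- VIOLATION

NO -- this is NOT a valid prefix code. H (1) is a prefix of E (10).


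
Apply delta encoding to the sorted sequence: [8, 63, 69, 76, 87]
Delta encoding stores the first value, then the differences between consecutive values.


First value: 8
Deltas:
  63 - 8 = 55
  69 - 63 = 6
  76 - 69 = 7
  87 - 76 = 11


Delta encoded: [8, 55, 6, 7, 11]


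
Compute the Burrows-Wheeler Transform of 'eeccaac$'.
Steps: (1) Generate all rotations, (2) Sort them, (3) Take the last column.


Rotations (sorted):
  0: $eeccaac -> last char: c
  1: aac$eecc -> last char: c
  2: ac$eecca -> last char: a
  3: c$eeccaa -> last char: a
  4: caac$eec -> last char: c
  5: ccaac$ee -> last char: e
  6: eccaac$e -> last char: e
  7: eeccaac$ -> last char: $


BWT = ccaacee$


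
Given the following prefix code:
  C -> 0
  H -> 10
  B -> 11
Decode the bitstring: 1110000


Decoding step by step:
Bits 11 -> B
Bits 10 -> H
Bits 0 -> C
Bits 0 -> C
Bits 0 -> C


Decoded message: BHCCC


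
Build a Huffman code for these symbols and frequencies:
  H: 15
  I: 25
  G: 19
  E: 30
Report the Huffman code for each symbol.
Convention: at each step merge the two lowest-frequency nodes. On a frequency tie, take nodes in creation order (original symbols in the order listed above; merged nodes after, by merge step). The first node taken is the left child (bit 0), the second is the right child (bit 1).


Huffman tree construction:
Step 1: Merge H(15) + G(19) = 34
Step 2: Merge I(25) + E(30) = 55
Step 3: Merge (H+G)(34) + (I+E)(55) = 89
Read each symbol's code off the tree from the root (left child = 0, right child = 1).

Codes:
  H: 00 (length 2)
  I: 10 (length 2)
  G: 01 (length 2)
  E: 11 (length 2)
Average code length: 178/89 = 2.0000 bits/symbol


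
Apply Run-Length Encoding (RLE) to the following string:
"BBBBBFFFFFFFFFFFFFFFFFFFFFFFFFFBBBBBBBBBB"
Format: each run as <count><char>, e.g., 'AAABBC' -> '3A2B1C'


Scanning runs left to right:
  i=0: run of 'B' x 5 -> '5B'
  i=5: run of 'F' x 26 -> '26F'
  i=31: run of 'B' x 10 -> '10B'

RLE = 5B26F10B


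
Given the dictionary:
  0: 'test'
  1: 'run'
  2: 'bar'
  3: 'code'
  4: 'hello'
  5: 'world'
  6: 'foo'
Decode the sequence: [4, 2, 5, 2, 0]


Look up each index in the dictionary:
  4 -> 'hello'
  2 -> 'bar'
  5 -> 'world'
  2 -> 'bar'
  0 -> 'test'

Decoded: "hello bar world bar test"


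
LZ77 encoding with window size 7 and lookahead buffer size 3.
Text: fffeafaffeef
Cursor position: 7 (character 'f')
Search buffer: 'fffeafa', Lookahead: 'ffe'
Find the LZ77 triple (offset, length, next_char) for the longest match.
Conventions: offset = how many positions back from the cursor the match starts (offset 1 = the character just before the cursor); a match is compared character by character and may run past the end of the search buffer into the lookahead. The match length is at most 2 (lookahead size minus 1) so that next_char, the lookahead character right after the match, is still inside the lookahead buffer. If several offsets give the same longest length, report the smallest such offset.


Try each offset into the search buffer:
  offset=1 (pos 6, char 'a'): match length 0
  offset=2 (pos 5, char 'f'): match length 1
  offset=3 (pos 4, char 'a'): match length 0
  offset=4 (pos 3, char 'e'): match length 0
  offset=5 (pos 2, char 'f'): match length 1
  offset=6 (pos 1, char 'f'): match length 2
  offset=7 (pos 0, char 'f'): match length 2
Longest match has length 2, found at offsets 6, 7; take the smallest, offset 6.
next_char = character at position 7 + 2 = 9 -> 'e'

Best match: offset=6, length=2 (matching 'ff' starting at position 1)
LZ77 triple: (6, 2, 'e')


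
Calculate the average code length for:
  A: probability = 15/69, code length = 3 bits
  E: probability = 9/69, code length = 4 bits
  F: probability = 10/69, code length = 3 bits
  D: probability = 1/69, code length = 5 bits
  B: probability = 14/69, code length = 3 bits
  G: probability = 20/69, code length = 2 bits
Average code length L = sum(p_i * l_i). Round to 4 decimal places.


Weighted contributions p_i * l_i:
  A: (15/69) * 3 = 45/69
  E: (9/69) * 4 = 36/69
  F: (10/69) * 3 = 30/69
  D: (1/69) * 5 = 5/69
  B: (14/69) * 3 = 42/69
  G: (20/69) * 2 = 40/69
Sum = (45 + 36 + 30 + 5 + 42 + 40)/69 = 198/69

L = 198/69 = 2.8696 bits/symbol


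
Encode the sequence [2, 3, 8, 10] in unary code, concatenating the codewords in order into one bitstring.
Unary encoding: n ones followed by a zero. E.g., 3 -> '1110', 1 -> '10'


Encode each number as n ones followed by a terminating 0:
  2 -> 110 (3 bits)
  3 -> 1110 (4 bits)
  8 -> 111111110 (9 bits)
  10 -> 11111111110 (11 bits)
Total length = 3 + 4 + 9 + 11 = 27 bits.

Unary([2, 3, 8, 10]) = 110111011111111011111111110 (27 bits)


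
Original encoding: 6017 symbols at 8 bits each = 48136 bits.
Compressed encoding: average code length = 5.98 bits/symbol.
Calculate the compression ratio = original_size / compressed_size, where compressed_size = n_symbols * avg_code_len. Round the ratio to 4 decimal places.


original_size = n_symbols * orig_bits = 6017 * 8 = 48136 bits
compressed_size = n_symbols * avg_code_len = 6017 * 5.98 = 35981.66 bits
ratio = original_size / compressed_size = 48136 / 35981.66 = 1.3378

Compression ratio = 1.3378


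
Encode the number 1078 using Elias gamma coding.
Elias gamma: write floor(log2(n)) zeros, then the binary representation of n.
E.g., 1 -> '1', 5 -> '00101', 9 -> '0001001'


num_bits = floor(log2(1078)) + 1 = 11
leading_zeros = num_bits - 1 = 10
binary(1078) = 10000110110

Elias gamma(1078) = '0000000000' + '10000110110' = 000000000010000110110 (21 bits)


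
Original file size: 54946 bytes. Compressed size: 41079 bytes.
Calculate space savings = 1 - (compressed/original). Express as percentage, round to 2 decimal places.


ratio = compressed/original = 41079/54946 = 0.747625
savings = 1 - ratio = 1 - 0.747625 = 0.252375
as a percentage: 0.252375 * 100 = 25.24%

Space savings = 1 - 41079/54946 = 25.24%


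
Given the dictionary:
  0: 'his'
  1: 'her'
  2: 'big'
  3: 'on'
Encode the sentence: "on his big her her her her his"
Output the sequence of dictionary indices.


Look up each word in the dictionary:
  'on' -> 3
  'his' -> 0
  'big' -> 2
  'her' -> 1
  'her' -> 1
  'her' -> 1
  'her' -> 1
  'his' -> 0

Encoded: [3, 0, 2, 1, 1, 1, 1, 0]


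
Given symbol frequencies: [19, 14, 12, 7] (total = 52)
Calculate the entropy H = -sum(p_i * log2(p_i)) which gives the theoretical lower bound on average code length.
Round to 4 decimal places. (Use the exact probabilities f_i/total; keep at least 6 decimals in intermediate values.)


Per-symbol terms -p_i * log2(p_i) with p_i = f_i/52:
  p = 19/52 = 0.365385: log2(p) = -1.452512, -p*log2(p) = 0.530726
  p = 14/52 = 0.269231: log2(p) = -1.893085, -p*log2(p) = 0.509677
  p = 12/52 = 0.230769: log2(p) = -2.115477, -p*log2(p) = 0.488187
  p = 7/52 = 0.134615: log2(p) = -2.893085, -p*log2(p) = 0.389454
H = 0.530726 + 0.509677 + 0.488187 + 0.389454 = 1.918044

H = 1.918 bits/symbol


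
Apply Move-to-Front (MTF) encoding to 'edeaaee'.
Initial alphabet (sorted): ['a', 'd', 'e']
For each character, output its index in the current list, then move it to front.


MTF encoding:
'e': index 2 in ['a', 'd', 'e'] -> ['e', 'a', 'd']
'd': index 2 in ['e', 'a', 'd'] -> ['d', 'e', 'a']
'e': index 1 in ['d', 'e', 'a'] -> ['e', 'd', 'a']
'a': index 2 in ['e', 'd', 'a'] -> ['a', 'e', 'd']
'a': index 0 in ['a', 'e', 'd'] -> ['a', 'e', 'd']
'e': index 1 in ['a', 'e', 'd'] -> ['e', 'a', 'd']
'e': index 0 in ['e', 'a', 'd'] -> ['e', 'a', 'd']


Output: [2, 2, 1, 2, 0, 1, 0]
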